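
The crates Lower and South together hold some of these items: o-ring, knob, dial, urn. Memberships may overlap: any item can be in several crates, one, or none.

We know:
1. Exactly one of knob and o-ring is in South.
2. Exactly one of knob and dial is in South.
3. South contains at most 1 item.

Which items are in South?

South = {knob}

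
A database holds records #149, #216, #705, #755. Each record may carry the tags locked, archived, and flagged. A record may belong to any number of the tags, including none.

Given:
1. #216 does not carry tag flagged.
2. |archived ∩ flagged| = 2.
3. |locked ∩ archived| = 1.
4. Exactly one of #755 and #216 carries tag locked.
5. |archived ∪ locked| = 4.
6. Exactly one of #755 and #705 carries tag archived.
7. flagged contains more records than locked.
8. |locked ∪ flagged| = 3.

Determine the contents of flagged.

flagged = {#149, #705, #755}

From (1): #216 ∉ flagged.
Suppose #149 ∉ flagged: no assignment then satisfies all the clues, so #149 ∈ flagged.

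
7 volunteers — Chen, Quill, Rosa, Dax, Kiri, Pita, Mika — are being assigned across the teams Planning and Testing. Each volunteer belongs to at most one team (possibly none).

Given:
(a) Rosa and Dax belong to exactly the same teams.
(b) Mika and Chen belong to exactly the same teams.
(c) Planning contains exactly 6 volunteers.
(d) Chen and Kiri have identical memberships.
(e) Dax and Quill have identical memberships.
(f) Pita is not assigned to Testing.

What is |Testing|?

From (f): Pita ∉ Testing.
Suppose Chen ∉ Planning: no assignment then satisfies all the clues, so Chen ∈ Planning.

0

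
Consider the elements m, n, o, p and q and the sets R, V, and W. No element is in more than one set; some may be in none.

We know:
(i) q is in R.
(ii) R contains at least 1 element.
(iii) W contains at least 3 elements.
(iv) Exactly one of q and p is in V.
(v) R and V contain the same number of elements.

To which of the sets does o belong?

o: W

From (i): q ∈ R.
(iv) (exactly one): p ∈ V.
(iii): only 3 candidates remain for W, so all are in.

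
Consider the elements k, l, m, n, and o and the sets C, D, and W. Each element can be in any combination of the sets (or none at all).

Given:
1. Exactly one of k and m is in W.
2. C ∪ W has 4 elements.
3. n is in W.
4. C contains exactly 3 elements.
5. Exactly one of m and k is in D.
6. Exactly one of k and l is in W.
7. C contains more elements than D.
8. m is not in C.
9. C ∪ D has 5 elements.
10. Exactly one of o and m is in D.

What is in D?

D = {m, n}

From (3): n ∈ W.
From (8): m ∉ C.
Suppose k ∈ D: no assignment then satisfies all the clues, so k ∉ D.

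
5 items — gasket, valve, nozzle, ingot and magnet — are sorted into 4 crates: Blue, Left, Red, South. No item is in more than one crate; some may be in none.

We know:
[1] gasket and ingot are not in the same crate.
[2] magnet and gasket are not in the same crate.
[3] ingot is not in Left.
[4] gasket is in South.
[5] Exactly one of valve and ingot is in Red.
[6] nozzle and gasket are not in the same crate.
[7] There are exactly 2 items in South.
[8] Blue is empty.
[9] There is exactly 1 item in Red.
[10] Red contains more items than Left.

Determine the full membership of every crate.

Blue = {}; Left = {}; Red = {ingot}; South = {gasket, valve}

From (3): ingot ∉ Left.
From (4): gasket ∈ South.
(1): ingot ∉ South.
(2): magnet ∉ South.
(6): nozzle ∉ South.
(7): only 2 candidates remain for South, so all are in.
(8): Blue already has 0, so the rest are out.
(5) (exactly one): ingot ∈ Red.
(9): Red already has 1, so the rest are out.
Suppose nozzle ∈ Left: no assignment then satisfies all the clues, so nozzle ∉ Left.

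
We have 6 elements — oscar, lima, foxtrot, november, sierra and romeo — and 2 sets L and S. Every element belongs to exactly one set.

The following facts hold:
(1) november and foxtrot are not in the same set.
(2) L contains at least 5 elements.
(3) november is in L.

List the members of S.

From (3): november ∈ L.
(1): foxtrot ∉ L.
(2): only 5 candidates remain for L, so all are in.
Only one set left: foxtrot ∈ S.

S = {foxtrot}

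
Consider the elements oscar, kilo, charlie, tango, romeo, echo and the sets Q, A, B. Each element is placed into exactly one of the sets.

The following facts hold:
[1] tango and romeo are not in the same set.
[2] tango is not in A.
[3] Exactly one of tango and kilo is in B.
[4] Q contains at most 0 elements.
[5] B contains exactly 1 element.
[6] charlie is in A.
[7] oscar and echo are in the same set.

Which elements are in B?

B = {tango}

From (2): tango ∉ A.
From (6): charlie ∈ A.
(4): Q already has 0, so the rest are out.
Only one set left: tango ∈ B.
(1): romeo ∉ B.
(3) (exactly one): kilo ∉ B.
(5): B already has 1, so the rest are out.
Only one set left: oscar ∈ A.
Only one set left: kilo ∈ A.
Only one set left: romeo ∈ A.
Only one set left: echo ∈ A.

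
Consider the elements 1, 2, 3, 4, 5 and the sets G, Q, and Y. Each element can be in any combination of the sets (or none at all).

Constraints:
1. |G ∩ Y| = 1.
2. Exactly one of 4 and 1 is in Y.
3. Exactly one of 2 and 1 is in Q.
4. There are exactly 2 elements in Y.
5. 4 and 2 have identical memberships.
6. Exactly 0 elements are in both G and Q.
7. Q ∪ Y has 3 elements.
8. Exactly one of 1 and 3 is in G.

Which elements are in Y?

Y = {1, 3}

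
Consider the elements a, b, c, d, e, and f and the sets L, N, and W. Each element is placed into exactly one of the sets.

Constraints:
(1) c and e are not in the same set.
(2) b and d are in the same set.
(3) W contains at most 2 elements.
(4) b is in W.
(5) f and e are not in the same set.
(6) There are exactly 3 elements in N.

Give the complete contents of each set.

L = {e}; N = {a, c, f}; W = {b, d}

From (4): b ∈ W.
(2): d matches b: d ∉ L.
(2): d matches b: d ∉ N.
(2): d matches b: d ∈ W.
(3): W already has 2, so the rest are out.
Suppose a ∈ L: no assignment then satisfies all the clues, so a ∉ L.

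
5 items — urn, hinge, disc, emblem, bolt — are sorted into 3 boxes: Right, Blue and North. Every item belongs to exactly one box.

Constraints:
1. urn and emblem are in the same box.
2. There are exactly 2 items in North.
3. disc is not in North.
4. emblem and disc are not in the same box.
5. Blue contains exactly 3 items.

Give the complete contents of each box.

Right = {}; Blue = {bolt, disc, hinge}; North = {emblem, urn}

From (3): disc ∉ North.
Suppose urn ∈ Right: no assignment then satisfies all the clues, so urn ∉ Right.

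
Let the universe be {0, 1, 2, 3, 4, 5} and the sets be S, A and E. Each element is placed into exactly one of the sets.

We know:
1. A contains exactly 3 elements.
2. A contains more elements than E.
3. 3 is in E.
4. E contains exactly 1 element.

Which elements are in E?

From (3): 3 ∈ E.
(4): E already has 1, so the rest are out.

E = {3}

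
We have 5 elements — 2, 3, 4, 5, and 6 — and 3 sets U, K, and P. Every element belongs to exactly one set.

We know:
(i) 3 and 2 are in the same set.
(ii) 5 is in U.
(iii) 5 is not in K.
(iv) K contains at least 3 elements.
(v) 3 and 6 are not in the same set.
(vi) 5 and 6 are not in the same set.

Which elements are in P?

P = {6}

From (ii): 5 ∈ U.
(vi): 6 ∉ U.
Suppose 2 ∈ P: no assignment then satisfies all the clues, so 2 ∉ P.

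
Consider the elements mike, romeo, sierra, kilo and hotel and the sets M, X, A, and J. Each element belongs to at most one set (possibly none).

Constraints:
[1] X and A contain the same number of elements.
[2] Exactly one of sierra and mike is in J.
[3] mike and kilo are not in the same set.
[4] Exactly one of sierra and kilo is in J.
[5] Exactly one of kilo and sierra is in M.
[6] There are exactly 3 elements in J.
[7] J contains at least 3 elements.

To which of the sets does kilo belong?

kilo: M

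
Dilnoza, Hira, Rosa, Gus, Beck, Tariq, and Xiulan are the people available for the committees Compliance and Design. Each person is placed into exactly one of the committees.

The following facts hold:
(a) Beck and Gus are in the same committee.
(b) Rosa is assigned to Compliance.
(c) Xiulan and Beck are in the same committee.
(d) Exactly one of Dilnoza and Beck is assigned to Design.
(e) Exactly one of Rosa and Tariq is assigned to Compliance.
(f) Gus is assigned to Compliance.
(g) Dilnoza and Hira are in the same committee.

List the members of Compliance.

From (b): Rosa ∈ Compliance.
From (f): Gus ∈ Compliance.
(a): Beck matches Gus: Beck ∈ Compliance.
(c): Xiulan matches Beck: Xiulan ∈ Compliance.
(d) (exactly one): Dilnoza ∈ Design.
(e) (exactly one): Tariq ∉ Compliance.
(g): Hira matches Dilnoza: Hira ∉ Compliance.
(g): Hira matches Dilnoza: Hira ∈ Design.
Only one committee left: Tariq ∈ Design.

Compliance = {Beck, Gus, Rosa, Xiulan}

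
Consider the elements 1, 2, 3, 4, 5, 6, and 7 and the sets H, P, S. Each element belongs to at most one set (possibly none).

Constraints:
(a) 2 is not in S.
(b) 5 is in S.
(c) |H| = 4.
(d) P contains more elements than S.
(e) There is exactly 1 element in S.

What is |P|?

2

From (a): 2 ∉ S.
From (b): 5 ∈ S.
(e): S already has 1, so the rest are out.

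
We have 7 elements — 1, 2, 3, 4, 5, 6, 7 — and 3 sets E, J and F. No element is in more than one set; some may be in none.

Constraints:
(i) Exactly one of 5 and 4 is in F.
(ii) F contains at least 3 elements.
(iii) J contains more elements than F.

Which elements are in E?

E = {}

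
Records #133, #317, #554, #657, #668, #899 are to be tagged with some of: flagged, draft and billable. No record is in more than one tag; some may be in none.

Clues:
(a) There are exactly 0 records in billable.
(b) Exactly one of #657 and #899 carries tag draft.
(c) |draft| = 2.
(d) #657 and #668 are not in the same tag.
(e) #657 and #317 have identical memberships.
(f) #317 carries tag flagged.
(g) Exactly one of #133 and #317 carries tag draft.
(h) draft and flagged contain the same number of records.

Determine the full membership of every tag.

From (f): #317 ∈ flagged.
(a): billable already has 0, so the rest are out.
(e): #657 matches #317: #657 ∈ flagged.
(g) (exactly one): #133 ∈ draft.
(b) (exactly one): #899 ∈ draft.
(c): draft already has 2, so the rest are out.
(d): #668 ∉ flagged.
Suppose #554 ∈ flagged: no assignment then satisfies all the clues, so #554 ∉ flagged.

flagged = {#317, #657}; draft = {#133, #899}; billable = {}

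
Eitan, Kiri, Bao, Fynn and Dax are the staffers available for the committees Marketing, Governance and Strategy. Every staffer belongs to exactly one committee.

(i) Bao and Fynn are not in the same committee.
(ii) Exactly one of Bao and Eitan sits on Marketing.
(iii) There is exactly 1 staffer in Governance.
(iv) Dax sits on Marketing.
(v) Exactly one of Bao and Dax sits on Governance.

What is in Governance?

From (iv): Dax ∈ Marketing.
(v) (exactly one): Bao ∈ Governance.
(i): Fynn ∉ Governance.
(ii) (exactly one): Eitan ∈ Marketing.
(iii): Governance already has 1, so the rest are out.

Governance = {Bao}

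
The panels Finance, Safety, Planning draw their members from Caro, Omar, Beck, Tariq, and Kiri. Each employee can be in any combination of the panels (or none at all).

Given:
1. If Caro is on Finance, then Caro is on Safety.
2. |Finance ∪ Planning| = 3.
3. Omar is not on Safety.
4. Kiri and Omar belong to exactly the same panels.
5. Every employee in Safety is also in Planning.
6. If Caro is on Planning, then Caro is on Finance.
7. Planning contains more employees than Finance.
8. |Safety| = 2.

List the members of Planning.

Planning = {Beck, Caro, Tariq}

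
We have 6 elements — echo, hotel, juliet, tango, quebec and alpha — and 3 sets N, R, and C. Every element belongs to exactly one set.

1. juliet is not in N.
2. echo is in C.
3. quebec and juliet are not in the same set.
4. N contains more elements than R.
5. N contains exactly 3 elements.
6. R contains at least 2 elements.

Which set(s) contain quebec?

From (1): juliet ∉ N.
From (2): echo ∈ C.
Suppose quebec ∉ N: no assignment then satisfies all the clues, so quebec ∈ N.

quebec: N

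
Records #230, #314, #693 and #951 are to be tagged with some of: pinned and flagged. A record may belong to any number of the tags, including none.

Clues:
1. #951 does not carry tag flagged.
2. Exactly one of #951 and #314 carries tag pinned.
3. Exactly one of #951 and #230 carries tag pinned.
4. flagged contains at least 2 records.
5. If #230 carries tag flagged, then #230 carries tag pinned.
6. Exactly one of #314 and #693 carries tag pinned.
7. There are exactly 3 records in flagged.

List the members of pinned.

From (1): #951 ∉ flagged.
(7): only 3 candidates remain for flagged, so all are in.
(5): #230 ∈ pinned.
(3) (exactly one): #951 ∉ pinned.
(2) (exactly one): #314 ∈ pinned.
(6) (exactly one): #693 ∉ pinned.

pinned = {#230, #314}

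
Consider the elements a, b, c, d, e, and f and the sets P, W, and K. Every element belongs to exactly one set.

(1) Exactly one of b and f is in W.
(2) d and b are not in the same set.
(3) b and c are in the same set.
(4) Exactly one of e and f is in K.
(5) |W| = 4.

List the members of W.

W = {a, b, c, e}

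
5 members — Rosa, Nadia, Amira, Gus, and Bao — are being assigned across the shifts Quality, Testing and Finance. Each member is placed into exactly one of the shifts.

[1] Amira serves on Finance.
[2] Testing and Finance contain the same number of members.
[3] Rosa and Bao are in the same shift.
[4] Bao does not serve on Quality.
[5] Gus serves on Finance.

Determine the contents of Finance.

Finance = {Amira, Gus}

From (1): Amira ∈ Finance.
From (4): Bao ∉ Quality.
From (5): Gus ∈ Finance.
(3): Rosa matches Bao: Rosa ∉ Quality.
Suppose Rosa ∈ Finance: no assignment then satisfies all the clues, so Rosa ∉ Finance.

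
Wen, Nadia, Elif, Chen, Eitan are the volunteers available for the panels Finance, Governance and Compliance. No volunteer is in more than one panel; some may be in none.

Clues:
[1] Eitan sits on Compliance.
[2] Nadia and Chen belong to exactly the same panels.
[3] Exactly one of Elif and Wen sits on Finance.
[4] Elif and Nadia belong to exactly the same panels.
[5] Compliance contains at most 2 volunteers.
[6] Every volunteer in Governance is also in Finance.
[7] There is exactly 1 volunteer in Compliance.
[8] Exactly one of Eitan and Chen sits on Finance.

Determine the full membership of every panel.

From (1): Eitan ∈ Compliance.
(7): Compliance already has 1, so the rest are out.
(8) (exactly one): Chen ∈ Finance.
(2): Nadia matches Chen: Nadia ∈ Finance.
(4): Elif matches Nadia: Elif ∈ Finance.
(3) (exactly one): Wen ∉ Finance.
(6) contrapositive: Wen ∉ Governance.

Finance = {Chen, Elif, Nadia}; Governance = {}; Compliance = {Eitan}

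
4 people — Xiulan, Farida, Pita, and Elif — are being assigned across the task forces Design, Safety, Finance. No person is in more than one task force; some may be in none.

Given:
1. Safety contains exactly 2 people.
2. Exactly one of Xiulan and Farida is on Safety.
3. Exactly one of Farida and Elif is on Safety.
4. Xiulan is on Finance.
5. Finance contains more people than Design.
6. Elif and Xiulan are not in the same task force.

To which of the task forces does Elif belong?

From (4): Xiulan ∈ Finance.
(2) (exactly one): Farida ∈ Safety.
(3) (exactly one): Elif ∉ Safety.
(6): Elif ∉ Finance.
(1): only 2 candidates remain for Safety, so all are in.
Suppose Elif ∈ Design: no assignment then satisfies all the clues, so Elif ∉ Design.

Elif: none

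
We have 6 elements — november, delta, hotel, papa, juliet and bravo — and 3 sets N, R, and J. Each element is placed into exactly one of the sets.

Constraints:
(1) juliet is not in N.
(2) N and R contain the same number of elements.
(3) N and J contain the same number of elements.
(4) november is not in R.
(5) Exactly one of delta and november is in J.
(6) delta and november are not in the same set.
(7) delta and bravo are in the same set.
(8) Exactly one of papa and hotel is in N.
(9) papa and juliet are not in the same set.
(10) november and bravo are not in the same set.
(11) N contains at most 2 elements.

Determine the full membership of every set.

N = {november, papa}; R = {hotel, juliet}; J = {bravo, delta}

From (1): juliet ∉ N.
From (4): november ∉ R.
Suppose november ∉ N: no assignment then satisfies all the clues, so november ∈ N.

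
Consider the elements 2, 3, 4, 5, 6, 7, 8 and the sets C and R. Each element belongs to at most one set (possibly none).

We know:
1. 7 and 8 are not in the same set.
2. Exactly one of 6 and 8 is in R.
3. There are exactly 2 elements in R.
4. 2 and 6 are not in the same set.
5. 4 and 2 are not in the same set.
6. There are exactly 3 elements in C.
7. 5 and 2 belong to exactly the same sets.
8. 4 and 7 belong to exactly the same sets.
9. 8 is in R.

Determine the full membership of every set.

C = {4, 6, 7}; R = {3, 8}

From (9): 8 ∈ R.
(1): 7 ∉ R.
(2) (exactly one): 6 ∉ R.
(8): 4 matches 7: 4 ∉ R.
Suppose 2 ∈ C: no assignment then satisfies all the clues, so 2 ∉ C.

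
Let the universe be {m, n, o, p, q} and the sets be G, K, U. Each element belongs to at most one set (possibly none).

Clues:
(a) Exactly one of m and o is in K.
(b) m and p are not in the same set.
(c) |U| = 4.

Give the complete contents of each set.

G = {}; K = {m}; U = {n, o, p, q}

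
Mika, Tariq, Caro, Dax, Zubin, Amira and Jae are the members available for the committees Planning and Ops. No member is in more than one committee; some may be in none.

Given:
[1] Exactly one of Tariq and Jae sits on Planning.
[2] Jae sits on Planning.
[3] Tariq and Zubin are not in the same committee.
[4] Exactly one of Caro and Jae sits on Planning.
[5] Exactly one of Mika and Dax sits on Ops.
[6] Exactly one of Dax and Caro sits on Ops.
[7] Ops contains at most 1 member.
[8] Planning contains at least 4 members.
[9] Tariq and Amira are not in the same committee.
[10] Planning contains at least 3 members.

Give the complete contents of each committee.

Planning = {Amira, Jae, Mika, Zubin}; Ops = {Dax}

From (2): Jae ∈ Planning.
(1) (exactly one): Tariq ∉ Planning.
(4) (exactly one): Caro ∉ Planning.
Suppose Mika ∉ Planning: no assignment then satisfies all the clues, so Mika ∈ Planning.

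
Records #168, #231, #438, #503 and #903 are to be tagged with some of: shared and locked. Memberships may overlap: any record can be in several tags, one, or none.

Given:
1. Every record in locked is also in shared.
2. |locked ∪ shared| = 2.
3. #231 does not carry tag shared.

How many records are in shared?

2

From (3): #231 ∉ shared.
(1) contrapositive: #231 ∉ locked.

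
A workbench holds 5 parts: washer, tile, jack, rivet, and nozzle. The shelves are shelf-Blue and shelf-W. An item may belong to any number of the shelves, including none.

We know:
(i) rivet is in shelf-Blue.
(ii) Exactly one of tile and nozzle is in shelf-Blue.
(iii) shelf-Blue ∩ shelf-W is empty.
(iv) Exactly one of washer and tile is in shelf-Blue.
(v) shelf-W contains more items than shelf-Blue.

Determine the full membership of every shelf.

From (i): rivet ∈ shelf-Blue.
(iii) (disjoint): rivet ∉ shelf-W.
Suppose washer ∈ shelf-Blue: no assignment then satisfies all the clues, so washer ∉ shelf-Blue.

shelf-Blue = {rivet, tile}; shelf-W = {jack, nozzle, washer}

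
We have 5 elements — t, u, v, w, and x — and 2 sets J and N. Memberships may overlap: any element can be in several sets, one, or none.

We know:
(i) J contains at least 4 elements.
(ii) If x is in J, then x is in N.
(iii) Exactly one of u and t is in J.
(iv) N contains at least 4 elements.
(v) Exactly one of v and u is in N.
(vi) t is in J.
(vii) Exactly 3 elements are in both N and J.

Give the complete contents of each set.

J = {t, v, w, x}; N = {t, u, w, x}

From (vi): t ∈ J.
(iii) (exactly one): u ∉ J.
(i): only 4 candidates remain for J, so all are in.
(ii): x ∈ N.
Suppose t ∉ N: no assignment then satisfies all the clues, so t ∈ N.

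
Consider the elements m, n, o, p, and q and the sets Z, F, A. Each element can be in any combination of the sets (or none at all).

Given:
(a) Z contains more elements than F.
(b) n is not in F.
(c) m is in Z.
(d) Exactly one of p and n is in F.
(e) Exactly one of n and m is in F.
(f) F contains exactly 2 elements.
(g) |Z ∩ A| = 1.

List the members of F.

F = {m, p}

From (b): n ∉ F.
From (c): m ∈ Z.
(d) (exactly one): p ∈ F.
(e) (exactly one): m ∈ F.
(f): F already has 2, so the rest are out.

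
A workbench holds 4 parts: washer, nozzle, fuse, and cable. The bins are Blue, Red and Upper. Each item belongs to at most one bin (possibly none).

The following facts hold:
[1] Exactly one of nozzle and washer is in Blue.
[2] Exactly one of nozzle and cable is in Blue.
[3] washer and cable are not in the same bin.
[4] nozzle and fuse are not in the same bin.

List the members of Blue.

Blue = {nozzle}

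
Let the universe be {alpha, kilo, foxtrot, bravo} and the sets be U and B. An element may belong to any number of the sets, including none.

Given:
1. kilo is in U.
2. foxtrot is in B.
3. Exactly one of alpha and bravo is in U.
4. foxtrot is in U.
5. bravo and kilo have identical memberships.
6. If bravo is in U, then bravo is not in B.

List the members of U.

From (1): kilo ∈ U.
From (2): foxtrot ∈ B.
From (4): foxtrot ∈ U.
(5): bravo matches kilo: bravo ∈ U.
(6): bravo ∉ B.
(3) (exactly one): alpha ∉ U.
(5): kilo matches bravo: kilo ∉ B.

U = {bravo, foxtrot, kilo}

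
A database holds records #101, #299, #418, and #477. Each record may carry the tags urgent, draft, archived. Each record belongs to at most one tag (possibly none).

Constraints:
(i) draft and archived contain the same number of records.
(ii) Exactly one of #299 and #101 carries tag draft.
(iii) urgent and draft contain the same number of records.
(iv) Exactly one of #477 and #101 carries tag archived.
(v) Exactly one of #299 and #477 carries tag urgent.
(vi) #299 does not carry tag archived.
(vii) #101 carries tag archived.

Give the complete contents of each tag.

From (vi): #299 ∉ archived.
From (vii): #101 ∈ archived.
(ii) (exactly one): #299 ∈ draft.
(iv) (exactly one): #477 ∉ archived.
(v) (exactly one): #477 ∈ urgent.
Suppose #418 ∈ urgent: no assignment then satisfies all the clues, so #418 ∉ urgent.

urgent = {#477}; draft = {#299}; archived = {#101}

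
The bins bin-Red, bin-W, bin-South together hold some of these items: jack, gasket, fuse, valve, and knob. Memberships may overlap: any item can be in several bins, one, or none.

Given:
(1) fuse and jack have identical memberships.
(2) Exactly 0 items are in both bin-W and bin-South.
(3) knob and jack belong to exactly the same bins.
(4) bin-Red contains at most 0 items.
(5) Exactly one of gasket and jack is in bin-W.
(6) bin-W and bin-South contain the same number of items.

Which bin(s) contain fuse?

fuse: none

(4): bin-Red already has 0, so the rest are out.
Suppose fuse ∈ bin-W: no assignment then satisfies all the clues, so fuse ∉ bin-W.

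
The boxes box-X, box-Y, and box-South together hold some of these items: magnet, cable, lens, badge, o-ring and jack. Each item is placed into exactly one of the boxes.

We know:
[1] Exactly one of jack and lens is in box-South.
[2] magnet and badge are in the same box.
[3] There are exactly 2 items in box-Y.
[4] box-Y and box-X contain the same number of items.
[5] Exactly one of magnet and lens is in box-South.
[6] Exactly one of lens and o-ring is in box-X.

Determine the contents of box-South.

box-South = {cable, lens}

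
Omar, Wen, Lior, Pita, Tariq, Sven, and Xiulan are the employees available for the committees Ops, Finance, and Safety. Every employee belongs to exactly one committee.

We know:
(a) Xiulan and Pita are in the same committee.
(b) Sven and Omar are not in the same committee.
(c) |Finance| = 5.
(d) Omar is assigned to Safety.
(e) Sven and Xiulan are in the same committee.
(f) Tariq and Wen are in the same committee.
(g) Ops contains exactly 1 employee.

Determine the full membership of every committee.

Ops = {Lior}; Finance = {Pita, Sven, Tariq, Wen, Xiulan}; Safety = {Omar}

From (d): Omar ∈ Safety.
(b): Sven ∉ Safety.
(e): Xiulan matches Sven: Xiulan ∉ Safety.
(a): Pita matches Xiulan: Pita ∉ Safety.
Suppose Wen ∈ Ops: no assignment then satisfies all the clues, so Wen ∉ Ops.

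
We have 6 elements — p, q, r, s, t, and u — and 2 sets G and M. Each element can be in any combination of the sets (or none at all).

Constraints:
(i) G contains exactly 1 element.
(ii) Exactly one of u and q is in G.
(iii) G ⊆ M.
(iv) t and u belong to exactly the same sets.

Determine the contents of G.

G = {q}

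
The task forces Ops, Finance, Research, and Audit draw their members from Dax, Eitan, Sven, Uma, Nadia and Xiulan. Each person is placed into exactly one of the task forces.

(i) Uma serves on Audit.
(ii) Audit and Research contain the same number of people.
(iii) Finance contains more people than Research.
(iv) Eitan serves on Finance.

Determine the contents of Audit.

Audit = {Uma}

From (i): Uma ∈ Audit.
From (iv): Eitan ∈ Finance.
Suppose Dax ∈ Audit: no assignment then satisfies all the clues, so Dax ∉ Audit.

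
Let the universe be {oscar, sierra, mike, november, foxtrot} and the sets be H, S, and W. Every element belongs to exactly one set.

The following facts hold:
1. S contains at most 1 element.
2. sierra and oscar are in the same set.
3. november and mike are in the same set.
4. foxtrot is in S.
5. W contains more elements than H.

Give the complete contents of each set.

H = {}; S = {foxtrot}; W = {mike, november, oscar, sierra}

From (4): foxtrot ∈ S.
(1): S already has 1, so the rest are out.
Suppose oscar ∈ H: no assignment then satisfies all the clues, so oscar ∉ H.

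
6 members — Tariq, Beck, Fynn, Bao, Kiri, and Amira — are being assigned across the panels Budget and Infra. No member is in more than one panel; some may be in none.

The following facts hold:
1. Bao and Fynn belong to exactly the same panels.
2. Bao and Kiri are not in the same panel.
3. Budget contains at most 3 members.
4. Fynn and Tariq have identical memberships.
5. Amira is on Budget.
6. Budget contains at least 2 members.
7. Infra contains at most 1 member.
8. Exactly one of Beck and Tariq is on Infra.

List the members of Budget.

Budget = {Amira, Kiri}

From (5): Amira ∈ Budget.
Suppose Tariq ∈ Budget: no assignment then satisfies all the clues, so Tariq ∉ Budget.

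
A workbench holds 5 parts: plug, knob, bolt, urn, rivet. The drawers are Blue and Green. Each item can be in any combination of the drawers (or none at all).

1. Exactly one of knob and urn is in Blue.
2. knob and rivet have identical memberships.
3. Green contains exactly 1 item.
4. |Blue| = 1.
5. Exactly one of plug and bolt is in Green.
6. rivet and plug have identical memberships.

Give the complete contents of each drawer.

Blue = {urn}; Green = {bolt}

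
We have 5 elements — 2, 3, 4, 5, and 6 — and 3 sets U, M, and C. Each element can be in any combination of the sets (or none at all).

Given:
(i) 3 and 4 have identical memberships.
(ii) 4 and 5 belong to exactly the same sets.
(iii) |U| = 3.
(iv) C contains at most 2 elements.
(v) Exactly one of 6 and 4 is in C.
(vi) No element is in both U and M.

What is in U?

U = {3, 4, 5}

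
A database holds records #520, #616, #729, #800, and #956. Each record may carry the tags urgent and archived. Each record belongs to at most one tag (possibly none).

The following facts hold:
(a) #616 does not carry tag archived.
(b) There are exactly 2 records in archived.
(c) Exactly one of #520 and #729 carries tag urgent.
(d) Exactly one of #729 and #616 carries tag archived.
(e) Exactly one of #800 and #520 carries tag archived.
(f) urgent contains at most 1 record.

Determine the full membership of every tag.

urgent = {#520}; archived = {#729, #800}

From (a): #616 ∉ archived.
(d) (exactly one): #729 ∈ archived.
(c) (exactly one): #520 ∈ urgent.
(e) (exactly one): #800 ∈ archived.
(f): urgent already has 1, so the rest are out.
(b): archived already has 2, so the rest are out.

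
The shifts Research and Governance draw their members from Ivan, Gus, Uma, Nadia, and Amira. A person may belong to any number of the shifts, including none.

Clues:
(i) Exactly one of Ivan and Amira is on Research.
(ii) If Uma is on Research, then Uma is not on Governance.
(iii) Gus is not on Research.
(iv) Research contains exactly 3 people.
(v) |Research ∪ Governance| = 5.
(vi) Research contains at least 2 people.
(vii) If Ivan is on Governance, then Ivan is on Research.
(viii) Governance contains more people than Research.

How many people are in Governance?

4

From (iii): Gus ∉ Research.
Suppose Ivan ∉ Research: no assignment then satisfies all the clues, so Ivan ∈ Research.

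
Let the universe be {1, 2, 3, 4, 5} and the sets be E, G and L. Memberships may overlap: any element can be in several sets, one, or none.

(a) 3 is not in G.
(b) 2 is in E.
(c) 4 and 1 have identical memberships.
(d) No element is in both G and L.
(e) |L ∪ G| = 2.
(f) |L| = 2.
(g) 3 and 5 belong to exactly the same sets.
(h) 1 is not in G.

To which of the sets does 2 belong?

2: E

From (a): 3 ∉ G.
From (b): 2 ∈ E.
From (h): 1 ∉ G.
(c): 4 matches 1: 4 ∉ G.
(g): 5 matches 3: 5 ∉ G.
Suppose 2 ∈ G: no assignment then satisfies all the clues, so 2 ∉ G.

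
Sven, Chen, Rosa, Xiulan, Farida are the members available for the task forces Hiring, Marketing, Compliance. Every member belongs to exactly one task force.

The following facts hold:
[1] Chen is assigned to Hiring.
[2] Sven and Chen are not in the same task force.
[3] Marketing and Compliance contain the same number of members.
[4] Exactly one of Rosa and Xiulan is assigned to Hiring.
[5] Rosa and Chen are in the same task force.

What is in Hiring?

From (1): Chen ∈ Hiring.
(2): Sven ∉ Hiring.
(5): Rosa matches Chen: Rosa ∈ Hiring.
(4) (exactly one): Xiulan ∉ Hiring.
Suppose Farida ∉ Hiring: no assignment then satisfies all the clues, so Farida ∈ Hiring.

Hiring = {Chen, Farida, Rosa}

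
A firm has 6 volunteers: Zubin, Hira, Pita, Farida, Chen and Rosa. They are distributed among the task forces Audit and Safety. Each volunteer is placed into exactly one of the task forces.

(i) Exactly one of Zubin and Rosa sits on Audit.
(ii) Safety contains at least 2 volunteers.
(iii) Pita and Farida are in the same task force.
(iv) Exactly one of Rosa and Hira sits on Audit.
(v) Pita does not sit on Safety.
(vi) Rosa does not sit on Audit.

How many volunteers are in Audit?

4

From (v): Pita ∉ Safety.
From (vi): Rosa ∉ Audit.
(i) (exactly one): Zubin ∈ Audit.
(iii): Farida matches Pita: Farida ∉ Safety.
(iv) (exactly one): Hira ∈ Audit.
Only one task force left: Pita ∈ Audit.
Only one task force left: Farida ∈ Audit.
Only one task force left: Rosa ∈ Safety.
(ii): only 2 candidates remain for Safety, so all are in.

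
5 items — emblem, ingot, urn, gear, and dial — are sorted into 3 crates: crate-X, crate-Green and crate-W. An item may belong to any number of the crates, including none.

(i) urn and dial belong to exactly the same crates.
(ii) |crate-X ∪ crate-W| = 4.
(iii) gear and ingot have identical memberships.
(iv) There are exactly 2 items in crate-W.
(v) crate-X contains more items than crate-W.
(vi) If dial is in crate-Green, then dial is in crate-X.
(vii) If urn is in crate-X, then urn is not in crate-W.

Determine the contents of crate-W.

crate-W = {gear, ingot}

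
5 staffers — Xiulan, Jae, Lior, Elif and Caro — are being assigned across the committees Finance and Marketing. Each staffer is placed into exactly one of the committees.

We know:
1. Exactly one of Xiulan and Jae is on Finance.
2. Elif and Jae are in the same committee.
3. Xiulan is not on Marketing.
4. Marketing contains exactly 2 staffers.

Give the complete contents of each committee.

Finance = {Caro, Lior, Xiulan}; Marketing = {Elif, Jae}

From (3): Xiulan ∉ Marketing.
Only one committee left: Xiulan ∈ Finance.
(1) (exactly one): Jae ∉ Finance.
(2): Elif matches Jae: Elif ∉ Finance.
Only one committee left: Jae ∈ Marketing.
Only one committee left: Elif ∈ Marketing.
(4): Marketing already has 2, so the rest are out.
Only one committee left: Lior ∈ Finance.
Only one committee left: Caro ∈ Finance.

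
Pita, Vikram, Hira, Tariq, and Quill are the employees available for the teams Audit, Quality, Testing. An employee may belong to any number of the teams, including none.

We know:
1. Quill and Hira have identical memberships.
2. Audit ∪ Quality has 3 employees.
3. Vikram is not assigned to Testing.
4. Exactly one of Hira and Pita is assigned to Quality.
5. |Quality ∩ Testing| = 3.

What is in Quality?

Quality = {Hira, Quill, Tariq}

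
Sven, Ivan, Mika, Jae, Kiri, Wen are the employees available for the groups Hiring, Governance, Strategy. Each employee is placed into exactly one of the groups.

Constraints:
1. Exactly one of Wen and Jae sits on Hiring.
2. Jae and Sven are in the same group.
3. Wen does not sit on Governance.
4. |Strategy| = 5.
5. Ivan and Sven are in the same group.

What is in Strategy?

Strategy = {Ivan, Jae, Kiri, Mika, Sven}

From (3): Wen ∉ Governance.
Suppose Sven ∉ Strategy: no assignment then satisfies all the clues, so Sven ∈ Strategy.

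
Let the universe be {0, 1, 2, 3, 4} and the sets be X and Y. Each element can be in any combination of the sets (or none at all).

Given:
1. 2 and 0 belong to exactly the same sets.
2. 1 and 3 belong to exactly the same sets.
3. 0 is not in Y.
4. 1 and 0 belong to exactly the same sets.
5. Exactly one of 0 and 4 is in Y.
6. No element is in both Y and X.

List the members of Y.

From (3): 0 ∉ Y.
(1): 2 matches 0: 2 ∉ Y.
(4): 1 matches 0: 1 ∉ Y.
(5) (exactly one): 4 ∈ Y.
(6) (disjoint): 4 ∉ X.
(2): 3 matches 1: 3 ∉ Y.

Y = {4}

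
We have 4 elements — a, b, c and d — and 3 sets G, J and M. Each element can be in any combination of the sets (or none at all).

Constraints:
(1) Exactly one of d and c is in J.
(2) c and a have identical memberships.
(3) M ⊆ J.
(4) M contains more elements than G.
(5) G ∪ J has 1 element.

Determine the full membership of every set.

G = {}; J = {d}; M = {d}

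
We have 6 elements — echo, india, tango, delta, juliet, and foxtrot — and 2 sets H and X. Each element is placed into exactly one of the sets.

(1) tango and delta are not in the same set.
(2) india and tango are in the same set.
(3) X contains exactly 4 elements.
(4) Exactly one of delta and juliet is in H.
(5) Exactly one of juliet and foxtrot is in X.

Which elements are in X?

X = {echo, india, juliet, tango}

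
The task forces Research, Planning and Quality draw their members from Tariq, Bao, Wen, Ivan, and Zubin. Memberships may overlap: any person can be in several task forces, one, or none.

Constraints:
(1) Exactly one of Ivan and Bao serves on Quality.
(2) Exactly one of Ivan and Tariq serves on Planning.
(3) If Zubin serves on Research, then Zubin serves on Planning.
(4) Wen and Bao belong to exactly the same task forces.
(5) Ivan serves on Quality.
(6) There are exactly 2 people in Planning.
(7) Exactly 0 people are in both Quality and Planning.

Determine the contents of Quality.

Quality = {Ivan}

From (5): Ivan ∈ Quality.
(1) (exactly one): Bao ∉ Quality.
(4): Wen matches Bao: Wen ∉ Quality.
Suppose Tariq ∈ Quality: no assignment then satisfies all the clues, so Tariq ∉ Quality.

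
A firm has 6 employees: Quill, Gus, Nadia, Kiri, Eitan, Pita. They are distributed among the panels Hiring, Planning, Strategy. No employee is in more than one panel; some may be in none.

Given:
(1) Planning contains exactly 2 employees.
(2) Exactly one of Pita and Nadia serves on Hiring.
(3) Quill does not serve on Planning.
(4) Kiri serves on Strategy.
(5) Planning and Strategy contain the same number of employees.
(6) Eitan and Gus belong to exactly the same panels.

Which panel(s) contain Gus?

Gus: Planning

From (3): Quill ∉ Planning.
From (4): Kiri ∈ Strategy.
Suppose Gus ∈ Hiring: no assignment then satisfies all the clues, so Gus ∉ Hiring.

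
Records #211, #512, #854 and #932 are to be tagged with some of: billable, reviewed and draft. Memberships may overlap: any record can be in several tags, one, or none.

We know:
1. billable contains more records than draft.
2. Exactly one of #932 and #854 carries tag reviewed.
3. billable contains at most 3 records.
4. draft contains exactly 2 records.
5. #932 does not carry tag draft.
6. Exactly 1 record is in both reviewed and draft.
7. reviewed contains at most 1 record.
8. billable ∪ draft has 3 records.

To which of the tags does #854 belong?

#854: billable, draft, reviewed

From (5): #932 ∉ draft.
Suppose #854 ∉ billable: no assignment then satisfies all the clues, so #854 ∈ billable.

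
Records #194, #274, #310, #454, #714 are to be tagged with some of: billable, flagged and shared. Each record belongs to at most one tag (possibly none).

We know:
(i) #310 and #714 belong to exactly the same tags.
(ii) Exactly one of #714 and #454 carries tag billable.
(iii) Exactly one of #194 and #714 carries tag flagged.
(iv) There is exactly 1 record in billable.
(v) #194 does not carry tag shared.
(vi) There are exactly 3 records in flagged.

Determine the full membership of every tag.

billable = {#454}; flagged = {#274, #310, #714}; shared = {}

From (v): #194 ∉ shared.
Suppose #194 ∈ billable: no assignment then satisfies all the clues, so #194 ∉ billable.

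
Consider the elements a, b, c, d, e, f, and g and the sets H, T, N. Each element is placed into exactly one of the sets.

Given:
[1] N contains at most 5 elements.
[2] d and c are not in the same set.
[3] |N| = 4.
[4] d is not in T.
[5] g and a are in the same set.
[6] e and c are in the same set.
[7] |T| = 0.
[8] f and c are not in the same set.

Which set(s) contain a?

From (4): d ∉ T.
(7): T already has 0, so the rest are out.
Suppose a ∈ H: no assignment then satisfies all the clues, so a ∉ H.

a: N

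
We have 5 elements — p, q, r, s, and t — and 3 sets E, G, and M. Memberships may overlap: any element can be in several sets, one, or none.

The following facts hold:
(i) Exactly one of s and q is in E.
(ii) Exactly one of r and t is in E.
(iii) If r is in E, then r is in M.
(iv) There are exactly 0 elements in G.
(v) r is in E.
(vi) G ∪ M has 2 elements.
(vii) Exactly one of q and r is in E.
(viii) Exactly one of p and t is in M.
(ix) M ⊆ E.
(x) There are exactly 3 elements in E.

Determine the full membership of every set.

E = {p, r, s}; G = {}; M = {p, r}

From (v): r ∈ E.
(ii) (exactly one): t ∉ E.
(iii): r ∈ M.
(iv): G already has 0, so the rest are out.
(vii) (exactly one): q ∉ E.
(ix) contrapositive: q ∉ M.
(ix) contrapositive: t ∉ M.
(x): only 3 candidates remain for E, so all are in.
(viii) (exactly one): p ∈ M.
Suppose s ∈ M: no assignment then satisfies all the clues, so s ∉ M.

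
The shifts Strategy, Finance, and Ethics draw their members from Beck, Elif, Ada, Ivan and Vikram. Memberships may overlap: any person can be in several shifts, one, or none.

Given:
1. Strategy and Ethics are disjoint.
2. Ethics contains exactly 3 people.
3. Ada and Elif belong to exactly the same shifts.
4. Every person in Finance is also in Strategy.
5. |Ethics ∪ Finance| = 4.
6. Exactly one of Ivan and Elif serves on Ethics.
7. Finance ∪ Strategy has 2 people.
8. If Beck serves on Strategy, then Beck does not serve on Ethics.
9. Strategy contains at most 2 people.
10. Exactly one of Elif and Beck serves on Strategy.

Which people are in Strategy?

Strategy = {Beck, Ivan}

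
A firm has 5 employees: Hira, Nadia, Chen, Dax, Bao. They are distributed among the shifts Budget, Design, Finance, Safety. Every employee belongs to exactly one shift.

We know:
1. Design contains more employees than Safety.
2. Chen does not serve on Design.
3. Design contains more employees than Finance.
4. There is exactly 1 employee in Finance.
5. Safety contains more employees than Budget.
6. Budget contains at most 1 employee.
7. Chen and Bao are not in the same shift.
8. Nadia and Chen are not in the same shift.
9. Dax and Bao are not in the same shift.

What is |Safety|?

1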